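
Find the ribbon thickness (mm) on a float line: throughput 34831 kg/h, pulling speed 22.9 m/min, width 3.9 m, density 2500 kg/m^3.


Ribbon cross-section from mass balance:
  Volume rate = throughput / density = 34831 / 2500 = 13.9324 m^3/h
  thickness = volume rate / (speed * 60 * width), i.e.
  thickness = throughput / (60 * speed * width * density) * 1000
  thickness = 34831 / (60 * 22.9 * 3.9 * 2500) * 1000 = 2.6 mm

2.6 mm


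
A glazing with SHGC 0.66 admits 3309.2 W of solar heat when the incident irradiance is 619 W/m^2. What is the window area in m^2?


Rearrange Q = Area * SHGC * Irradiance:
  Area = Q / (SHGC * Irradiance)
  Area = 3309.2 / (0.66 * 619) = 8.1 m^2

8.1 m^2


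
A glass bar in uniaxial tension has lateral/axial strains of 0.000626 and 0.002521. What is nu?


Poisson's ratio: nu = lateral strain / axial strain
  nu = 0.000626 / 0.002521 = 0.2483

0.2483


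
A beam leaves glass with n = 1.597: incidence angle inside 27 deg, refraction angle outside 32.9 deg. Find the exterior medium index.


Apply Snell's law: n1 * sin(theta1) = n2 * sin(theta2)
  n2 = n1 * sin(theta1) / sin(theta2)
  sin(27) = 0.45399
  sin(32.9) = 0.543174
  n2 = 1.597 * 0.45399 / 0.543174 = 1.3348

1.3348


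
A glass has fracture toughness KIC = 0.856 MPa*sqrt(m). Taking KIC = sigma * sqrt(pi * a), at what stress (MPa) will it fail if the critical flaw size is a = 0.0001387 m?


Rearrange KIC = sigma * sqrt(pi * a):
  sigma = KIC / sqrt(pi * a)
  sqrt(pi * 0.0001387) = 0.020874
  sigma = 0.856 / 0.020874 = 41.01 MPa

41.01 MPa


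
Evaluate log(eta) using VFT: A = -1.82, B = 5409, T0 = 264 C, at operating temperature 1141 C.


VFT equation: log(eta) = A + B / (T - T0)
  T - T0 = 1141 - 264 = 877
  B / (T - T0) = 5409 / 877 = 6.168
  log(eta) = -1.82 + 6.168 = 4.348

4.348


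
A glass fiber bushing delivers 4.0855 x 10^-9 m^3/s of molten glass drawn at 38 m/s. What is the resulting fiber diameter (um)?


Cross-sectional area from continuity:
  A = Q / v = 4.0855 x 10^-9 / 38 = 1.075132 x 10^-10 m^2
Diameter from circular cross-section:
  d = sqrt(4A / pi) * 10^6 (m -> um)
  d = sqrt(4 * 1.075132 x 10^-10 / pi) * 10^6 = 11.7 um

11.7 um


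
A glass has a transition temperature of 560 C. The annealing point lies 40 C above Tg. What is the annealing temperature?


The annealing temperature is Tg plus the offset:
  T_anneal = 560 + 40 = 600 C

600 C


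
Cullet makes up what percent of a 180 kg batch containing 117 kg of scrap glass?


Cullet ratio = (cullet mass / total batch mass) * 100
  Ratio = 117 / 180 * 100 = 65.0%

65.0%


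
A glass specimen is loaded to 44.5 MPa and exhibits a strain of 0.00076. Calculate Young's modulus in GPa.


Young's modulus: E = stress / strain
  E = 44.5 MPa / 0.00076 = 58552.63 MPa
Convert to GPa: 58552.63 / 1000 = 58.55 GPa

58.55 GPa


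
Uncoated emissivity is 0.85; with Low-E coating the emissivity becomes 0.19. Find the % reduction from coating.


Percentage reduction = (1 - coated/uncoated) * 100
  Ratio = 0.19 / 0.85 = 0.2235
  Reduction = (1 - 0.2235) * 100 = 77.6%

77.6%


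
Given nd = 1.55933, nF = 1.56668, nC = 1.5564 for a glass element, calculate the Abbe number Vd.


Abbe number formula: Vd = (nd - 1) / (nF - nC)
  nd - 1 = 1.55933 - 1 = 0.55933
  nF - nC = 1.56668 - 1.5564 = 0.01028
  Vd = 0.55933 / 0.01028 = 54.41

54.41


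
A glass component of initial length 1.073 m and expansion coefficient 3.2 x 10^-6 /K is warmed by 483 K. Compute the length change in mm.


Thermal expansion formula: dL = alpha * L0 * dT
  dL = (3.2 x 10^-6) * 1.073 * 483 = 0.00165843 m
Convert to mm: 0.00165843 * 1000 = 1.6584 mm

1.6584 mm


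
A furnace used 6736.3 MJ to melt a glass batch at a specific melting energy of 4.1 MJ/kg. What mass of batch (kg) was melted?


Rearrange E = m * s for m:
  m = E / s
  m = 6736.3 / 4.1 = 1643.0 kg

1643.0 kg


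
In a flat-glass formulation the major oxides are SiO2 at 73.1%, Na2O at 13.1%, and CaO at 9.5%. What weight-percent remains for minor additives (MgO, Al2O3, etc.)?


Sum the three major oxides:
  SiO2 + Na2O + CaO = 73.1 + 13.1 + 9.5 = 95.7%
Subtract from 100%:
  Others = 100 - 95.7 = 4.3%

4.3%


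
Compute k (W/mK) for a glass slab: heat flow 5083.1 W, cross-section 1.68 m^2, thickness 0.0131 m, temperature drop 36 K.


Fourier's law rearranged: k = Q * t / (A * dT)
  Numerator = 5083.1 * 0.0131 = 66.58861
  Denominator = 1.68 * 36 = 60.48
  k = 66.58861 / 60.48 = 1.101 W/mK

1.101 W/mK


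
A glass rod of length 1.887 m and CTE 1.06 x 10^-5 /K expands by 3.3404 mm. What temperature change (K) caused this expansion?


Rearrange dL = alpha * L0 * dT for dT:
  dT = dL / (alpha * L0)
  dL (m) = 3.3404 / 1000 = 0.0033404
  dT = 0.0033404 / ((1.06 x 10^-5) * 1.887) = 167.0 K

167.0 K


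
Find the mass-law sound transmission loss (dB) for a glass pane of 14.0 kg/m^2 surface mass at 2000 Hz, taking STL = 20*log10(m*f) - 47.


Mass law: STL = 20 * log10(m * f) - 47
  m * f = 14.0 * 2000 = 28000
  log10(28000) = 4.44716
  STL = 20 * 4.44716 - 47 = 88.9432 - 47 = 41.9 dB

41.9 dB


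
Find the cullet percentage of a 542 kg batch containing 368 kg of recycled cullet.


Cullet ratio = (cullet mass / total batch mass) * 100
  Ratio = 368 / 542 * 100 = 67.9%

67.9%


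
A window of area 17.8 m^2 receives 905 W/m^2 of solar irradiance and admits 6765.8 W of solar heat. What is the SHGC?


Rearrange Q = Area * SHGC * Irradiance:
  SHGC = Q / (Area * Irradiance)
  SHGC = 6765.8 / (17.8 * 905) = 0.42

0.42


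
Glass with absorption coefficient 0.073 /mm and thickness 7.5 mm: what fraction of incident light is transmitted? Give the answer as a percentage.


Beer-Lambert law: T = exp(-alpha * thickness)
  exponent = -0.073 * 7.5 = -0.5475
  T = exp(-0.5475) = 0.5784
  Percentage = 0.5784 * 100 = 57.84%

57.84%


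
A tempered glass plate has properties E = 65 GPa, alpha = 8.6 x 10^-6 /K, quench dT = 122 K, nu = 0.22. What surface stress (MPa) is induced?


Tempering stress: sigma = E * alpha * dT / (1 - nu)
  E (MPa) = 65 * 1000 = 65000
  Numerator = 65000 * (8.6 x 10^-6) * 122 = 68.198
  Denominator = 1 - 0.22 = 0.78
  sigma = 68.198 / 0.78 = 87.4 MPa

87.4 MPa


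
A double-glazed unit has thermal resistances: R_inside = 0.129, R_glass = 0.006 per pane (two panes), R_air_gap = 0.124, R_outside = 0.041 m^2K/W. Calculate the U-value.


Total thermal resistance (series):
  R_total = R_in + R_glass + R_air + R_glass + R_out
  R_total = 0.129 + 0.006 + 0.124 + 0.006 + 0.041 = 0.306 m^2K/W
U-value = 1 / R_total = 1 / 0.306 = 3.268 W/m^2K

3.268 W/m^2K


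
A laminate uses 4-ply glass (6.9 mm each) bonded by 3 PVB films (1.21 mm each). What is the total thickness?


Total thickness = glass contribution + PVB contribution
  Glass: 4 * 6.9 = 27.6 mm
  PVB: 3 * 1.21 = 3.63 mm
  Total = 27.6 + 3.63 = 31.23 mm

31.23 mm


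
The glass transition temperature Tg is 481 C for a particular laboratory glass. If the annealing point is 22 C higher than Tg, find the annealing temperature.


The annealing temperature is Tg plus the offset:
  T_anneal = 481 + 22 = 503 C

503 C


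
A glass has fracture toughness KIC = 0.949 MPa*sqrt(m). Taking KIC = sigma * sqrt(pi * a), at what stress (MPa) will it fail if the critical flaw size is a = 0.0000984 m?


Rearrange KIC = sigma * sqrt(pi * a):
  sigma = KIC / sqrt(pi * a)
  sqrt(pi * 0.0000984) = 0.017582
  sigma = 0.949 / 0.017582 = 53.98 MPa

53.98 MPa


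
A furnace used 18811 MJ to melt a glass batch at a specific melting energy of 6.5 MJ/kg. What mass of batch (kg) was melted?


Rearrange E = m * s for m:
  m = E / s
  m = 18811 / 6.5 = 2894.0 kg

2894.0 kg


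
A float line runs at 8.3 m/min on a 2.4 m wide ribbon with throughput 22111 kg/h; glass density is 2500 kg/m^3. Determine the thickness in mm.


Ribbon cross-section from mass balance:
  Volume rate = throughput / density = 22111 / 2500 = 8.8444 m^3/h
  thickness = volume rate / (speed * 60 * width), i.e.
  thickness = throughput / (60 * speed * width * density) * 1000
  thickness = 22111 / (60 * 8.3 * 2.4 * 2500) * 1000 = 7.4 mm

7.4 mm


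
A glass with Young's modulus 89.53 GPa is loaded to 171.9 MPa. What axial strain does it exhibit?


Rearrange E = sigma / epsilon:
  epsilon = sigma / E
  E (MPa) = 89.53 * 1000 = 89530
  epsilon = 171.9 / 89530 = 0.00192

0.00192


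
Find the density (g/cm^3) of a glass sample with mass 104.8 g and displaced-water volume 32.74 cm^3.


Use the definition of density:
  rho = mass / volume
  rho = 104.8 / 32.74 = 3.201 g/cm^3

3.201 g/cm^3


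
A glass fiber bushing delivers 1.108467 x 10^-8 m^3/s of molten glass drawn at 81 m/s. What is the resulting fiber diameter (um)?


Cross-sectional area from continuity:
  A = Q / v = 1.108467 x 10^-8 / 81 = 1.368478 x 10^-10 m^2
Diameter from circular cross-section:
  d = sqrt(4A / pi) * 10^6 (m -> um)
  d = sqrt(4 * 1.368478 x 10^-10 / pi) * 10^6 = 13.2 um

13.2 um


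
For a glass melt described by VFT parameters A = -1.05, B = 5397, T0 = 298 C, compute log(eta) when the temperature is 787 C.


VFT equation: log(eta) = A + B / (T - T0)
  T - T0 = 787 - 298 = 489
  B / (T - T0) = 5397 / 489 = 11.037
  log(eta) = -1.05 + 11.037 = 9.987

9.987


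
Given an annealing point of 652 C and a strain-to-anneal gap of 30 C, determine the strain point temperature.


Strain point = annealing point - difference:
  T_strain = 652 - 30 = 622 C

622 C


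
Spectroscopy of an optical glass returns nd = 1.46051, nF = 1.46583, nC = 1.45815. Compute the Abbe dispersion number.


Abbe number formula: Vd = (nd - 1) / (nF - nC)
  nd - 1 = 1.46051 - 1 = 0.46051
  nF - nC = 1.46583 - 1.45815 = 0.00768
  Vd = 0.46051 / 0.00768 = 59.96

59.96


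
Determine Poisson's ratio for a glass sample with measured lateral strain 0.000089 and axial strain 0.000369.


Poisson's ratio: nu = lateral strain / axial strain
  nu = 0.000089 / 0.000369 = 0.2412

0.2412


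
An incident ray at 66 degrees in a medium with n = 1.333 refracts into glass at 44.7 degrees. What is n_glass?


Apply Snell's law: n1 * sin(theta1) = n2 * sin(theta2)
  n2 = n1 * sin(theta1) / sin(theta2)
  sin(66) = 0.913545
  sin(44.7) = 0.703395
  n2 = 1.333 * 0.913545 / 0.703395 = 1.7313

1.7313


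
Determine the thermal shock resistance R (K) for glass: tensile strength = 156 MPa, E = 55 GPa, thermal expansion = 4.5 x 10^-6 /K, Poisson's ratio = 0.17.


Thermal shock resistance: R = sigma * (1 - nu) / (E * alpha)
  Numerator = 156 * (1 - 0.17) = 129.48
  Denominator = 55 * 1000 * (4.5 x 10^-6) = 0.2475
  R = 129.48 / 0.2475 = 523.2 K

523.2 K


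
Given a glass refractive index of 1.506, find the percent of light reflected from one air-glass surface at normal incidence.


Fresnel reflectance at normal incidence:
  R = ((n - 1)/(n + 1))^2
  (n - 1)/(n + 1) = (1.506 - 1)/(1.506 + 1) = 0.201915
  R = 0.201915^2 = 0.0407697
  R(%) = 0.0407697 * 100 = 4.077%

4.077%


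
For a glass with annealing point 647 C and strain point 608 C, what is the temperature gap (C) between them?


Gap = T_anneal - T_strain:
  gap = 647 - 608 = 39 C

39 C


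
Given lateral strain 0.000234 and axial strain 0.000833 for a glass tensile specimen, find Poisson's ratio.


Poisson's ratio: nu = lateral strain / axial strain
  nu = 0.000234 / 0.000833 = 0.2809

0.2809


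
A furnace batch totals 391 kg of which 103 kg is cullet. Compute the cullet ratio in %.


Cullet ratio = (cullet mass / total batch mass) * 100
  Ratio = 103 / 391 * 100 = 26.34%

26.34%


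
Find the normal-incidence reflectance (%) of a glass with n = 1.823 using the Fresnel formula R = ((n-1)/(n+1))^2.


Fresnel reflectance at normal incidence:
  R = ((n - 1)/(n + 1))^2
  (n - 1)/(n + 1) = (1.823 - 1)/(1.823 + 1) = 0.291534
  R = 0.291534^2 = 0.0849921
  R(%) = 0.0849921 * 100 = 8.499%

8.499%


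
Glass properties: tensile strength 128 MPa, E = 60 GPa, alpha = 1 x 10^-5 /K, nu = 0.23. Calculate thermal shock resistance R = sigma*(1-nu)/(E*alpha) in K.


Thermal shock resistance: R = sigma * (1 - nu) / (E * alpha)
  Numerator = 128 * (1 - 0.23) = 98.56
  Denominator = 60 * 1000 * (1 x 10^-5) = 0.6
  R = 98.56 / 0.6 = 164.3 K

164.3 K


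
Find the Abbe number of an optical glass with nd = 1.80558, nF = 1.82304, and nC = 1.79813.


Abbe number formula: Vd = (nd - 1) / (nF - nC)
  nd - 1 = 1.80558 - 1 = 0.80558
  nF - nC = 1.82304 - 1.79813 = 0.02491
  Vd = 0.80558 / 0.02491 = 32.34

32.34


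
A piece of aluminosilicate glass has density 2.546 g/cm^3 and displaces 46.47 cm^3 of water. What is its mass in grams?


Rearrange rho = m / V:
  m = rho * V
  m = 2.546 * 46.47 = 118.313 g

118.313 g


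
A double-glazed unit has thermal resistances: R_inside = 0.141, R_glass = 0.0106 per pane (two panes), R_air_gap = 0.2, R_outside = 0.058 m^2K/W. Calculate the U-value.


Total thermal resistance (series):
  R_total = R_in + R_glass + R_air + R_glass + R_out
  R_total = 0.141 + 0.0106 + 0.2 + 0.0106 + 0.058 = 0.4202 m^2K/W
U-value = 1 / R_total = 1 / 0.4202 = 2.38 W/m^2K

2.38 W/m^2K


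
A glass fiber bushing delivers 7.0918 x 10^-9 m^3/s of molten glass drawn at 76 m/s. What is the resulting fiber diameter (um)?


Cross-sectional area from continuity:
  A = Q / v = 7.0918 x 10^-9 / 76 = 9.331316 x 10^-11 m^2
Diameter from circular cross-section:
  d = sqrt(4A / pi) * 10^6 (m -> um)
  d = sqrt(4 * 9.331316 x 10^-11 / pi) * 10^6 = 10.9 um

10.9 um


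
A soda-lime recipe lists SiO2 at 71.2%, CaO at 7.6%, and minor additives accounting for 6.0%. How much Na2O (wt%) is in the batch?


Pieces sum to 100%:
  Na2O = 100 - (SiO2 + CaO + others)
  Na2O = 100 - (71.2 + 7.6 + 6.0) = 15.2%

15.2%


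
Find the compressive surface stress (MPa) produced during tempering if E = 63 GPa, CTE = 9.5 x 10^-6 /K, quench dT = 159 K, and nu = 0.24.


Tempering stress: sigma = E * alpha * dT / (1 - nu)
  E (MPa) = 63 * 1000 = 63000
  Numerator = 63000 * (9.5 x 10^-6) * 159 = 95.1615
  Denominator = 1 - 0.24 = 0.76
  sigma = 95.1615 / 0.76 = 125.2 MPa

125.2 MPa


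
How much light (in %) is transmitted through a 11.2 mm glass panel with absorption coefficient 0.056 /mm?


Beer-Lambert law: T = exp(-alpha * thickness)
  exponent = -0.056 * 11.2 = -0.6272
  T = exp(-0.6272) = 0.5341
  Percentage = 0.5341 * 100 = 53.41%

53.41%


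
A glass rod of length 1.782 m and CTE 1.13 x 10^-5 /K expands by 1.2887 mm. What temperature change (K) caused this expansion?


Rearrange dL = alpha * L0 * dT for dT:
  dT = dL / (alpha * L0)
  dL (m) = 1.2887 / 1000 = 0.0012887
  dT = 0.0012887 / ((1.13 x 10^-5) * 1.782) = 64.0 K

64.0 K


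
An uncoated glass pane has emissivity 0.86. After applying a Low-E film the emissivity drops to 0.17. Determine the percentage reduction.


Percentage reduction = (1 - coated/uncoated) * 100
  Ratio = 0.17 / 0.86 = 0.1977
  Reduction = (1 - 0.1977) * 100 = 80.2%

80.2%


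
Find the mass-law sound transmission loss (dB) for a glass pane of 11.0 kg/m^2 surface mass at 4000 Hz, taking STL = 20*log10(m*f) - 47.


Mass law: STL = 20 * log10(m * f) - 47
  m * f = 11.0 * 4000 = 44000
  log10(44000) = 4.64345
  STL = 20 * 4.64345 - 47 = 92.869 - 47 = 45.9 dB

45.9 dB


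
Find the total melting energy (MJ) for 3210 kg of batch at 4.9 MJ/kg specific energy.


Total energy = mass * specific energy
  E = 3210 * 4.9 = 15729 MJ

15729 MJ


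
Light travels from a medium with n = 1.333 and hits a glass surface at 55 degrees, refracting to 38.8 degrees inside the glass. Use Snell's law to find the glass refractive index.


Apply Snell's law: n1 * sin(theta1) = n2 * sin(theta2)
  n2 = n1 * sin(theta1) / sin(theta2)
  sin(55) = 0.819152
  sin(38.8) = 0.626604
  n2 = 1.333 * 0.819152 / 0.626604 = 1.7426

1.7426


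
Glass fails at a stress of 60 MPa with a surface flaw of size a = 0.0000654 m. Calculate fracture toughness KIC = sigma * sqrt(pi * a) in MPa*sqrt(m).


Fracture toughness: KIC = sigma * sqrt(pi * a)
  pi * a = pi * 0.0000654 = 0.00020546
  sqrt(pi * a) = 0.014334
  KIC = 60 * 0.014334 = 0.86 MPa*sqrt(m)

0.86 MPa*sqrt(m)


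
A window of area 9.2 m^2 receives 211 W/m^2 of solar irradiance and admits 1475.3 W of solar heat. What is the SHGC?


Rearrange Q = Area * SHGC * Irradiance:
  SHGC = Q / (Area * Irradiance)
  SHGC = 1475.3 / (9.2 * 211) = 0.76

0.76


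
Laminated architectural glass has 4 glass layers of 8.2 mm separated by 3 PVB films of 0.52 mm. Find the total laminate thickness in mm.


Total thickness = glass contribution + PVB contribution
  Glass: 4 * 8.2 = 32.8 mm
  PVB: 3 * 0.52 = 1.56 mm
  Total = 32.8 + 1.56 = 34.36 mm

34.36 mm


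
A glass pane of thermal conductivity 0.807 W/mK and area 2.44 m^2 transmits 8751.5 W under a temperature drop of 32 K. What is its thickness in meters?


Fourier's law: t = k * A * dT / Q
  t = 0.807 * 2.44 * 32 / 8751.5
  t = 63.01056 / 8751.5 = 0.0072 m

0.0072 m


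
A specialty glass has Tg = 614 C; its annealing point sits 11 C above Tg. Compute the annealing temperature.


The annealing temperature is Tg plus the offset:
  T_anneal = 614 + 11 = 625 C

625 C


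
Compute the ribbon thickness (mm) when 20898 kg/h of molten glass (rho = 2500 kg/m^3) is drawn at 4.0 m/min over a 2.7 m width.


Ribbon cross-section from mass balance:
  Volume rate = throughput / density = 20898 / 2500 = 8.3592 m^3/h
  thickness = volume rate / (speed * 60 * width), i.e.
  thickness = throughput / (60 * speed * width * density) * 1000
  thickness = 20898 / (60 * 4.0 * 2.7 * 2500) * 1000 = 12.9 mm

12.9 mm


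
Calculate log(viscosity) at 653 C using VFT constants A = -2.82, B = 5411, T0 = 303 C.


VFT equation: log(eta) = A + B / (T - T0)
  T - T0 = 653 - 303 = 350
  B / (T - T0) = 5411 / 350 = 15.46
  log(eta) = -2.82 + 15.46 = 12.64

12.64


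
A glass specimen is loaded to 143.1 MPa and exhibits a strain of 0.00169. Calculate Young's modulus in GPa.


Young's modulus: E = stress / strain
  E = 143.1 MPa / 0.00169 = 84674.56 MPa
Convert to GPa: 84674.56 / 1000 = 84.67 GPa

84.67 GPa


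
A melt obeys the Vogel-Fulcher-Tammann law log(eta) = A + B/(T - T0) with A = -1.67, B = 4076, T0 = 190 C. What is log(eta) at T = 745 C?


VFT equation: log(eta) = A + B / (T - T0)
  T - T0 = 745 - 190 = 555
  B / (T - T0) = 4076 / 555 = 7.344
  log(eta) = -1.67 + 7.344 = 5.674

5.674


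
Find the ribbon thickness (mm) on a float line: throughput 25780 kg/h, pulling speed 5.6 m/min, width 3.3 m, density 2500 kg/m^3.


Ribbon cross-section from mass balance:
  Volume rate = throughput / density = 25780 / 2500 = 10.312 m^3/h
  thickness = volume rate / (speed * 60 * width), i.e.
  thickness = throughput / (60 * speed * width * density) * 1000
  thickness = 25780 / (60 * 5.6 * 3.3 * 2500) * 1000 = 9.3 mm

9.3 mm


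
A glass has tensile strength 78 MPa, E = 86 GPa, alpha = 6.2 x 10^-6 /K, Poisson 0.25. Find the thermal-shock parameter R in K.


Thermal shock resistance: R = sigma * (1 - nu) / (E * alpha)
  Numerator = 78 * (1 - 0.25) = 58.5
  Denominator = 86 * 1000 * (6.2 x 10^-6) = 0.5332
  R = 58.5 / 0.5332 = 109.7 K

109.7 K


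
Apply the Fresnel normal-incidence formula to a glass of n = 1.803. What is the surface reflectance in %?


Fresnel reflectance at normal incidence:
  R = ((n - 1)/(n + 1))^2
  (n - 1)/(n + 1) = (1.803 - 1)/(1.803 + 1) = 0.286479
  R = 0.286479^2 = 0.0820702
  R(%) = 0.0820702 * 100 = 8.207%

8.207%


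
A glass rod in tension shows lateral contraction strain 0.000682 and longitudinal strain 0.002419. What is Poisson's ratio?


Poisson's ratio: nu = lateral strain / axial strain
  nu = 0.000682 / 0.002419 = 0.2819

0.2819


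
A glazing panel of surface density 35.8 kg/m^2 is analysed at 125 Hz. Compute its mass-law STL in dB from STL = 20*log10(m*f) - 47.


Mass law: STL = 20 * log10(m * f) - 47
  m * f = 35.8 * 125 = 4475
  log10(4475) = 3.65079
  STL = 20 * 3.65079 - 47 = 73.0158 - 47 = 26.0 dB

26.0 dB


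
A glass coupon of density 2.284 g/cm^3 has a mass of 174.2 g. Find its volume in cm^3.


Rearrange rho = m / V:
  V = m / rho
  V = 174.2 / 2.284 = 76.27 cm^3

76.27 cm^3


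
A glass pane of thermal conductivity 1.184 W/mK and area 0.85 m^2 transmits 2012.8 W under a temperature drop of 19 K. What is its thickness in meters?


Fourier's law: t = k * A * dT / Q
  t = 1.184 * 0.85 * 19 / 2012.8
  t = 19.1216 / 2012.8 = 0.0095 m

0.0095 m


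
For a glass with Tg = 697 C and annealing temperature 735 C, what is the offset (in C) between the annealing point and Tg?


Offset = T_anneal - Tg:
  offset = 735 - 697 = 38 C

38 C


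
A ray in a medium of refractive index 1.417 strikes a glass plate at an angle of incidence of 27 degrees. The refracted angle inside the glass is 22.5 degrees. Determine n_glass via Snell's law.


Apply Snell's law: n1 * sin(theta1) = n2 * sin(theta2)
  n2 = n1 * sin(theta1) / sin(theta2)
  sin(27) = 0.45399
  sin(22.5) = 0.382683
  n2 = 1.417 * 0.45399 / 0.382683 = 1.681

1.681


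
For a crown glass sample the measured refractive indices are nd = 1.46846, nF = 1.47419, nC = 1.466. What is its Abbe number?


Abbe number formula: Vd = (nd - 1) / (nF - nC)
  nd - 1 = 1.46846 - 1 = 0.46846
  nF - nC = 1.47419 - 1.466 = 0.00819
  Vd = 0.46846 / 0.00819 = 57.2

57.2


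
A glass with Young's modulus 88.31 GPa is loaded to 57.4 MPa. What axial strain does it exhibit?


Rearrange E = sigma / epsilon:
  epsilon = sigma / E
  E (MPa) = 88.31 * 1000 = 88310
  epsilon = 57.4 / 88310 = 0.00065

0.00065


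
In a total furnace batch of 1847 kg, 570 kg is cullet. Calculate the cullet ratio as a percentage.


Cullet ratio = (cullet mass / total batch mass) * 100
  Ratio = 570 / 1847 * 100 = 30.86%

30.86%


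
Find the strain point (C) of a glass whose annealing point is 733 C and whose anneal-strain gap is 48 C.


Strain point = annealing point - difference:
  T_strain = 733 - 48 = 685 C

685 C


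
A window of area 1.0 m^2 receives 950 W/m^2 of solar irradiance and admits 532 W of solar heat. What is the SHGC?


Rearrange Q = Area * SHGC * Irradiance:
  SHGC = Q / (Area * Irradiance)
  SHGC = 532 / (1.0 * 950) = 0.56

0.56


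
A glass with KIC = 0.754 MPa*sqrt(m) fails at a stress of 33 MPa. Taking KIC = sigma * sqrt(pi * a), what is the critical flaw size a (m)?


Rearrange KIC = sigma * sqrt(pi * a):
  sqrt(pi * a) = KIC / sigma
  sqrt(pi * a) = 0.754 / 33 = 0.022848
  a = (KIC / sigma)^2 / pi
  a = 0.022848^2 / pi = 0.0001662 m

0.0001662 m


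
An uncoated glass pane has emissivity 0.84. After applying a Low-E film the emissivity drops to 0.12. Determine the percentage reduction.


Percentage reduction = (1 - coated/uncoated) * 100
  Ratio = 0.12 / 0.84 = 0.1429
  Reduction = (1 - 0.1429) * 100 = 85.7%

85.7%


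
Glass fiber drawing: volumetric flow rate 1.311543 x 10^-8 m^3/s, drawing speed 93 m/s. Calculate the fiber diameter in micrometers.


Cross-sectional area from continuity:
  A = Q / v = 1.311543 x 10^-8 / 93 = 1.410261 x 10^-10 m^2
Diameter from circular cross-section:
  d = sqrt(4A / pi) * 10^6 (m -> um)
  d = sqrt(4 * 1.410261 x 10^-10 / pi) * 10^6 = 13.4 um

13.4 um


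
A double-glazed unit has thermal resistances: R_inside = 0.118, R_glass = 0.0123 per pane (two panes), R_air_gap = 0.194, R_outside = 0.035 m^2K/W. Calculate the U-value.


Total thermal resistance (series):
  R_total = R_in + R_glass + R_air + R_glass + R_out
  R_total = 0.118 + 0.0123 + 0.194 + 0.0123 + 0.035 = 0.3716 m^2K/W
U-value = 1 / R_total = 1 / 0.3716 = 2.691 W/m^2K

2.691 W/m^2K


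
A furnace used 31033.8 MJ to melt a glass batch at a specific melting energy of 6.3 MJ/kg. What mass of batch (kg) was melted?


Rearrange E = m * s for m:
  m = E / s
  m = 31033.8 / 6.3 = 4926.0 kg

4926.0 kg


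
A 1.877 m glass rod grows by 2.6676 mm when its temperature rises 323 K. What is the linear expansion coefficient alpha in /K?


Rearrange dL = alpha * L0 * dT for alpha:
  alpha = dL / (L0 * dT)
  alpha = (2.6676 / 1000) / (1.877 * 323) = 0.0000044 /K = 4.4 x 10^-6 /K

4.4 x 10^-6 /K


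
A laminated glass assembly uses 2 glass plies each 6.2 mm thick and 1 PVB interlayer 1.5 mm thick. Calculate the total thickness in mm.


Total thickness = glass contribution + PVB contribution
  Glass: 2 * 6.2 = 12.4 mm
  PVB: 1 * 1.5 = 1.5 mm
  Total = 12.4 + 1.5 = 13.9 mm

13.9 mm


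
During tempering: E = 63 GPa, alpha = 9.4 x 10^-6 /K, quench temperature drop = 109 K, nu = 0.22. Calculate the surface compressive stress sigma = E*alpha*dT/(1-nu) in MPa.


Tempering stress: sigma = E * alpha * dT / (1 - nu)
  E (MPa) = 63 * 1000 = 63000
  Numerator = 63000 * (9.4 x 10^-6) * 109 = 64.5498
  Denominator = 1 - 0.22 = 0.78
  sigma = 64.5498 / 0.78 = 82.8 MPa

82.8 MPa


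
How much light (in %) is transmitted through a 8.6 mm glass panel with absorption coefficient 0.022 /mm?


Beer-Lambert law: T = exp(-alpha * thickness)
  exponent = -0.022 * 8.6 = -0.1892
  T = exp(-0.1892) = 0.8276
  Percentage = 0.8276 * 100 = 82.76%

82.76%


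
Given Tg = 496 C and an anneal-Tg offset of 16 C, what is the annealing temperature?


The annealing temperature is Tg plus the offset:
  T_anneal = 496 + 16 = 512 C

512 C


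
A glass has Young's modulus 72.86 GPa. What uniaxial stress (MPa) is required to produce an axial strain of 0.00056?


Rearrange E = sigma / epsilon:
  sigma = E * epsilon
  E (MPa) = 72.86 * 1000 = 72860
  sigma = 72860 * 0.00056 = 40.8 MPa

40.8 MPa


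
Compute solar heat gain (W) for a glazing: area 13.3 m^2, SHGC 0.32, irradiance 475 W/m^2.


Solar heat gain: Q = Area * SHGC * Irradiance
  Q = 13.3 * 0.32 * 475 = 2021.6 W

2021.6 W


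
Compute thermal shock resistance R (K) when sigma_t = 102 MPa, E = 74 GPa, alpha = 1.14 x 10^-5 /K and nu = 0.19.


Thermal shock resistance: R = sigma * (1 - nu) / (E * alpha)
  Numerator = 102 * (1 - 0.19) = 82.62
  Denominator = 74 * 1000 * (1.14 x 10^-5) = 0.8436
  R = 82.62 / 0.8436 = 97.9 K

97.9 K


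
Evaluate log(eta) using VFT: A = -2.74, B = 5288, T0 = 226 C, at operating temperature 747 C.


VFT equation: log(eta) = A + B / (T - T0)
  T - T0 = 747 - 226 = 521
  B / (T - T0) = 5288 / 521 = 10.15
  log(eta) = -2.74 + 10.15 = 7.41

7.41


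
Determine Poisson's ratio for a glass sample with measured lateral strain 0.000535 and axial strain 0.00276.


Poisson's ratio: nu = lateral strain / axial strain
  nu = 0.000535 / 0.00276 = 0.1938

0.1938


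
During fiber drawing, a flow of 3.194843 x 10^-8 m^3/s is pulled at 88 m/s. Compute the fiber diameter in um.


Cross-sectional area from continuity:
  A = Q / v = 3.194843 x 10^-8 / 88 = 3.630503 x 10^-10 m^2
Diameter from circular cross-section:
  d = sqrt(4A / pi) * 10^6 (m -> um)
  d = sqrt(4 * 3.630503 x 10^-10 / pi) * 10^6 = 21.5 um

21.5 um


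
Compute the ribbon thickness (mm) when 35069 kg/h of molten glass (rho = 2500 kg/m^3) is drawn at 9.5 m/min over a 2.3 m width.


Ribbon cross-section from mass balance:
  Volume rate = throughput / density = 35069 / 2500 = 14.0276 m^3/h
  thickness = volume rate / (speed * 60 * width), i.e.
  thickness = throughput / (60 * speed * width * density) * 1000
  thickness = 35069 / (60 * 9.5 * 2.3 * 2500) * 1000 = 10.7 mm

10.7 mm


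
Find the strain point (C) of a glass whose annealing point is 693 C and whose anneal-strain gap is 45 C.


Strain point = annealing point - difference:
  T_strain = 693 - 45 = 648 C

648 C


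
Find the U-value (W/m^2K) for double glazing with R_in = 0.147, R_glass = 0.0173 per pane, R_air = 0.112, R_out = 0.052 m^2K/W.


Total thermal resistance (series):
  R_total = R_in + R_glass + R_air + R_glass + R_out
  R_total = 0.147 + 0.0173 + 0.112 + 0.0173 + 0.052 = 0.3456 m^2K/W
U-value = 1 / R_total = 1 / 0.3456 = 2.894 W/m^2K

2.894 W/m^2K


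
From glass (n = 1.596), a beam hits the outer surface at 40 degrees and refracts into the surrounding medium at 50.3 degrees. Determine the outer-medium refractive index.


Apply Snell's law: n1 * sin(theta1) = n2 * sin(theta2)
  n2 = n1 * sin(theta1) / sin(theta2)
  sin(40) = 0.642788
  sin(50.3) = 0.7694
  n2 = 1.596 * 0.642788 / 0.7694 = 1.3334

1.3334


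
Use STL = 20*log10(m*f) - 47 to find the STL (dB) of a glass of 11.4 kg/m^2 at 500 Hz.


Mass law: STL = 20 * log10(m * f) - 47
  m * f = 11.4 * 500 = 5700
  log10(5700) = 3.75587
  STL = 20 * 3.75587 - 47 = 75.1174 - 47 = 28.1 dB

28.1 dB


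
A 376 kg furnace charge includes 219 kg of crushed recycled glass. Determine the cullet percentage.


Cullet ratio = (cullet mass / total batch mass) * 100
  Ratio = 219 / 376 * 100 = 58.24%

58.24%


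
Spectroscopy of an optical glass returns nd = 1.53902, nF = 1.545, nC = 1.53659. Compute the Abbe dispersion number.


Abbe number formula: Vd = (nd - 1) / (nF - nC)
  nd - 1 = 1.53902 - 1 = 0.53902
  nF - nC = 1.545 - 1.53659 = 0.00841
  Vd = 0.53902 / 0.00841 = 64.09

64.09


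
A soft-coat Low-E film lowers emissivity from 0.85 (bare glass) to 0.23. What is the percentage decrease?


Percentage reduction = (1 - coated/uncoated) * 100
  Ratio = 0.23 / 0.85 = 0.2706
  Reduction = (1 - 0.2706) * 100 = 72.9%

72.9%


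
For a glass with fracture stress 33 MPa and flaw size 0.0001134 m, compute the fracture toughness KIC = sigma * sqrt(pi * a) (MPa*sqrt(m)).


Fracture toughness: KIC = sigma * sqrt(pi * a)
  pi * a = pi * 0.0001134 = 0.000356257
  sqrt(pi * a) = 0.018875
  KIC = 33 * 0.018875 = 0.623 MPa*sqrt(m)

0.623 MPa*sqrt(m)


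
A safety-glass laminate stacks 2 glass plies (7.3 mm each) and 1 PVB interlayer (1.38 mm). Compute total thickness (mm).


Total thickness = glass contribution + PVB contribution
  Glass: 2 * 7.3 = 14.6 mm
  PVB: 1 * 1.38 = 1.38 mm
  Total = 14.6 + 1.38 = 15.98 mm

15.98 mm


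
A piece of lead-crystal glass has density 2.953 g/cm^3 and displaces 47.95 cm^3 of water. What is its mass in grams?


Rearrange rho = m / V:
  m = rho * V
  m = 2.953 * 47.95 = 141.596 g

141.596 g


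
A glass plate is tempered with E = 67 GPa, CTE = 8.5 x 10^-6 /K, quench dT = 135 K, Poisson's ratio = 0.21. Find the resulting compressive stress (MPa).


Tempering stress: sigma = E * alpha * dT / (1 - nu)
  E (MPa) = 67 * 1000 = 67000
  Numerator = 67000 * (8.5 x 10^-6) * 135 = 76.8825
  Denominator = 1 - 0.21 = 0.79
  sigma = 76.8825 / 0.79 = 97.3 MPa

97.3 MPa


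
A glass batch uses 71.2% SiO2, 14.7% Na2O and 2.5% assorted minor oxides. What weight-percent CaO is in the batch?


Pieces sum to 100%:
  CaO = 100 - (SiO2 + Na2O + others)
  CaO = 100 - (71.2 + 14.7 + 2.5) = 11.6%

11.6%


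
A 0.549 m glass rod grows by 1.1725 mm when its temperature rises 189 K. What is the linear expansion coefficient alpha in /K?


Rearrange dL = alpha * L0 * dT for alpha:
  alpha = dL / (L0 * dT)
  alpha = (1.1725 / 1000) / (0.549 * 189) = 0.0000113 /K = 1.13 x 10^-5 /K

1.13 x 10^-5 /K


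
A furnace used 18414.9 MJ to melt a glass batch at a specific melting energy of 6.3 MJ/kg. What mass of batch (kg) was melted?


Rearrange E = m * s for m:
  m = E / s
  m = 18414.9 / 6.3 = 2923.0 kg

2923.0 kg


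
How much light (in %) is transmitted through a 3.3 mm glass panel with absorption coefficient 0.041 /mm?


Beer-Lambert law: T = exp(-alpha * thickness)
  exponent = -0.041 * 3.3 = -0.1353
  T = exp(-0.1353) = 0.8735
  Percentage = 0.8735 * 100 = 87.35%

87.35%


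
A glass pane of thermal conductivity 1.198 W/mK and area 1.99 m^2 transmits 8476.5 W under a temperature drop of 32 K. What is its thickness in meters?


Fourier's law: t = k * A * dT / Q
  t = 1.198 * 1.99 * 32 / 8476.5
  t = 76.28864 / 8476.5 = 0.009 m

0.009 m


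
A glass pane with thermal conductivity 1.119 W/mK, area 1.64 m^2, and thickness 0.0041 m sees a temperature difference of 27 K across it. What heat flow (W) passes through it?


Fourier's law: Q = k * A * dT / t
  Q = 1.119 * 1.64 * 27 / 0.0041
  Q = 49.54932 / 0.0041 = 12085.2 W

12085.2 W


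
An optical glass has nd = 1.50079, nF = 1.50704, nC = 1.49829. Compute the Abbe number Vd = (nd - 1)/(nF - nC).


Abbe number formula: Vd = (nd - 1) / (nF - nC)
  nd - 1 = 1.50079 - 1 = 0.50079
  nF - nC = 1.50704 - 1.49829 = 0.00875
  Vd = 0.50079 / 0.00875 = 57.23

57.23


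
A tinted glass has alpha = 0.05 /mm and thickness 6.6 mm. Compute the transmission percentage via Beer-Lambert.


Beer-Lambert law: T = exp(-alpha * thickness)
  exponent = -0.05 * 6.6 = -0.33
  T = exp(-0.33) = 0.7189
  Percentage = 0.7189 * 100 = 71.89%

71.89%


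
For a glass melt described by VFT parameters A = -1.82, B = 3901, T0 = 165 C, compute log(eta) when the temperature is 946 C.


VFT equation: log(eta) = A + B / (T - T0)
  T - T0 = 946 - 165 = 781
  B / (T - T0) = 3901 / 781 = 4.995
  log(eta) = -1.82 + 4.995 = 3.175

3.175


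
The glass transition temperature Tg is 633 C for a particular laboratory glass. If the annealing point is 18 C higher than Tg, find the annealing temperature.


The annealing temperature is Tg plus the offset:
  T_anneal = 633 + 18 = 651 C

651 C


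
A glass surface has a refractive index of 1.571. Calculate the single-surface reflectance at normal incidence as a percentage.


Fresnel reflectance at normal incidence:
  R = ((n - 1)/(n + 1))^2
  (n - 1)/(n + 1) = (1.571 - 1)/(1.571 + 1) = 0.222093
  R = 0.222093^2 = 0.0493253
  R(%) = 0.0493253 * 100 = 4.933%

4.933%


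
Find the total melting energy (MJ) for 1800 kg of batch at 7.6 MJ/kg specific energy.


Total energy = mass * specific energy
  E = 1800 * 7.6 = 13680 MJ

13680 MJ


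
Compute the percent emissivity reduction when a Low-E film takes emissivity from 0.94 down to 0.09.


Percentage reduction = (1 - coated/uncoated) * 100
  Ratio = 0.09 / 0.94 = 0.0957
  Reduction = (1 - 0.0957) * 100 = 90.4%

90.4%


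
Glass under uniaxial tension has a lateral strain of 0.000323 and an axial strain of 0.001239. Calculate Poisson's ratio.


Poisson's ratio: nu = lateral strain / axial strain
  nu = 0.000323 / 0.001239 = 0.2607

0.2607


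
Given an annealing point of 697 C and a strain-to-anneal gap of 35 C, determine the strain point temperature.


Strain point = annealing point - difference:
  T_strain = 697 - 35 = 662 C

662 C


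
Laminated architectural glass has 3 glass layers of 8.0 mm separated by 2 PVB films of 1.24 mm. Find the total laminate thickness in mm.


Total thickness = glass contribution + PVB contribution
  Glass: 3 * 8.0 = 24.0 mm
  PVB: 2 * 1.24 = 2.48 mm
  Total = 24.0 + 2.48 = 26.48 mm

26.48 mm


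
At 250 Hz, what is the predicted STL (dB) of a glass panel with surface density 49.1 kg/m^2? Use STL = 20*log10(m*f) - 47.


Mass law: STL = 20 * log10(m * f) - 47
  m * f = 49.1 * 250 = 12275
  log10(12275) = 4.08902
  STL = 20 * 4.08902 - 47 = 81.7804 - 47 = 34.8 dB

34.8 dB


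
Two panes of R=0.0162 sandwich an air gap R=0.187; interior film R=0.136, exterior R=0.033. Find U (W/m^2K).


Total thermal resistance (series):
  R_total = R_in + R_glass + R_air + R_glass + R_out
  R_total = 0.136 + 0.0162 + 0.187 + 0.0162 + 0.033 = 0.3884 m^2K/W
U-value = 1 / R_total = 1 / 0.3884 = 2.575 W/m^2K

2.575 W/m^2K


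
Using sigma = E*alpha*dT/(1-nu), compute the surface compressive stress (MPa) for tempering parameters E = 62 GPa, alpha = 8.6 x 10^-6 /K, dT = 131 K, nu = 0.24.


Tempering stress: sigma = E * alpha * dT / (1 - nu)
  E (MPa) = 62 * 1000 = 62000
  Numerator = 62000 * (8.6 x 10^-6) * 131 = 69.8492
  Denominator = 1 - 0.24 = 0.76
  sigma = 69.8492 / 0.76 = 91.9 MPa

91.9 MPa


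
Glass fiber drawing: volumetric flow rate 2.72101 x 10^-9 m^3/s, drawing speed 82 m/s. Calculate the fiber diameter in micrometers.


Cross-sectional area from continuity:
  A = Q / v = 2.72101 x 10^-9 / 82 = 3.318305 x 10^-11 m^2
Diameter from circular cross-section:
  d = sqrt(4A / pi) * 10^6 (m -> um)
  d = sqrt(4 * 3.318305 x 10^-11 / pi) * 10^6 = 6.5 um

6.5 um


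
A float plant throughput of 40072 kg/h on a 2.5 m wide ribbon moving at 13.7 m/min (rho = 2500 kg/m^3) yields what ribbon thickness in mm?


Ribbon cross-section from mass balance:
  Volume rate = throughput / density = 40072 / 2500 = 16.0288 m^3/h
  thickness = volume rate / (speed * 60 * width), i.e.
  thickness = throughput / (60 * speed * width * density) * 1000
  thickness = 40072 / (60 * 13.7 * 2.5 * 2500) * 1000 = 7.8 mm

7.8 mm


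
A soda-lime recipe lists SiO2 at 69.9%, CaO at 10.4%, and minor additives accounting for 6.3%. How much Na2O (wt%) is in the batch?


Pieces sum to 100%:
  Na2O = 100 - (SiO2 + CaO + others)
  Na2O = 100 - (69.9 + 10.4 + 6.3) = 13.4%

13.4%


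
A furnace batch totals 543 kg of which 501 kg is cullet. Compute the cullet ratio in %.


Cullet ratio = (cullet mass / total batch mass) * 100
  Ratio = 501 / 543 * 100 = 92.27%

92.27%


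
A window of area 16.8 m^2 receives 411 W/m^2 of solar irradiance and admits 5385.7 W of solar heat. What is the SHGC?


Rearrange Q = Area * SHGC * Irradiance:
  SHGC = Q / (Area * Irradiance)
  SHGC = 5385.7 / (16.8 * 411) = 0.78

0.78


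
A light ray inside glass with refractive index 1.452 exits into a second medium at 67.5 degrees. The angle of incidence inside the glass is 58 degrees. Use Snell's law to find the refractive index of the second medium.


Apply Snell's law: n1 * sin(theta1) = n2 * sin(theta2)
  n2 = n1 * sin(theta1) / sin(theta2)
  sin(58) = 0.848048
  sin(67.5) = 0.92388
  n2 = 1.452 * 0.848048 / 0.92388 = 1.3328

1.3328


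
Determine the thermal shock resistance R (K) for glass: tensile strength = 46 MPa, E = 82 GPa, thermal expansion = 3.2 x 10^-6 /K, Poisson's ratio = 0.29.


Thermal shock resistance: R = sigma * (1 - nu) / (E * alpha)
  Numerator = 46 * (1 - 0.29) = 32.66
  Denominator = 82 * 1000 * (3.2 x 10^-6) = 0.2624
  R = 32.66 / 0.2624 = 124.5 K

124.5 K


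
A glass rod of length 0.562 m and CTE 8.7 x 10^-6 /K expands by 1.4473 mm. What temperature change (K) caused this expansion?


Rearrange dL = alpha * L0 * dT for dT:
  dT = dL / (alpha * L0)
  dL (m) = 1.4473 / 1000 = 0.0014473
  dT = 0.0014473 / ((8.7 x 10^-6) * 0.562) = 296.0 K

296.0 K


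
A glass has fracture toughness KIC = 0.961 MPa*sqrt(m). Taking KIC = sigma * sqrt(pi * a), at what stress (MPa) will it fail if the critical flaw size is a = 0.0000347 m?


Rearrange KIC = sigma * sqrt(pi * a):
  sigma = KIC / sqrt(pi * a)
  sqrt(pi * 0.0000347) = 0.010441
  sigma = 0.961 / 0.010441 = 92.04 MPa

92.04 MPa


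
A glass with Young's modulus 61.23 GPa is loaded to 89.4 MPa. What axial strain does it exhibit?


Rearrange E = sigma / epsilon:
  epsilon = sigma / E
  E (MPa) = 61.23 * 1000 = 61230
  epsilon = 89.4 / 61230 = 0.00146

0.00146


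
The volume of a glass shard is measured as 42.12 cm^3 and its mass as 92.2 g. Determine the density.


Use the definition of density:
  rho = mass / volume
  rho = 92.2 / 42.12 = 2.189 g/cm^3

2.189 g/cm^3


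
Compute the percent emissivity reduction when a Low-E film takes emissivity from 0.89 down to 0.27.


Percentage reduction = (1 - coated/uncoated) * 100
  Ratio = 0.27 / 0.89 = 0.3034
  Reduction = (1 - 0.3034) * 100 = 69.7%

69.7%


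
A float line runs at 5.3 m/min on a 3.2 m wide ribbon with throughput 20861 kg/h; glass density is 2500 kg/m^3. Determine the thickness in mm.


Ribbon cross-section from mass balance:
  Volume rate = throughput / density = 20861 / 2500 = 8.3444 m^3/h
  thickness = volume rate / (speed * 60 * width), i.e.
  thickness = throughput / (60 * speed * width * density) * 1000
  thickness = 20861 / (60 * 5.3 * 3.2 * 2500) * 1000 = 8.2 mm

8.2 mm


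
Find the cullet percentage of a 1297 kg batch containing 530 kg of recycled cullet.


Cullet ratio = (cullet mass / total batch mass) * 100
  Ratio = 530 / 1297 * 100 = 40.86%

40.86%
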